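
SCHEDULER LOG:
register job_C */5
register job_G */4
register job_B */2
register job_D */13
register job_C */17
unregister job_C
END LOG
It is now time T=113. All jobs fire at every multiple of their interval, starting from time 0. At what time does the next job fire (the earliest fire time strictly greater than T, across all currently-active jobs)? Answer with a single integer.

Op 1: register job_C */5 -> active={job_C:*/5}
Op 2: register job_G */4 -> active={job_C:*/5, job_G:*/4}
Op 3: register job_B */2 -> active={job_B:*/2, job_C:*/5, job_G:*/4}
Op 4: register job_D */13 -> active={job_B:*/2, job_C:*/5, job_D:*/13, job_G:*/4}
Op 5: register job_C */17 -> active={job_B:*/2, job_C:*/17, job_D:*/13, job_G:*/4}
Op 6: unregister job_C -> active={job_B:*/2, job_D:*/13, job_G:*/4}
  job_B: interval 2, next fire after T=113 is 114
  job_D: interval 13, next fire after T=113 is 117
  job_G: interval 4, next fire after T=113 is 116
Earliest fire time = 114 (job job_B)

Answer: 114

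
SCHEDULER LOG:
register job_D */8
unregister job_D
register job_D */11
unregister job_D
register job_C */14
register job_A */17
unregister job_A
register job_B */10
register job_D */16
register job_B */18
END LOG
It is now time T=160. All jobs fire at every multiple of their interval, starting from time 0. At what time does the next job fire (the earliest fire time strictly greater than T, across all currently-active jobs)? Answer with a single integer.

Answer: 162

Derivation:
Op 1: register job_D */8 -> active={job_D:*/8}
Op 2: unregister job_D -> active={}
Op 3: register job_D */11 -> active={job_D:*/11}
Op 4: unregister job_D -> active={}
Op 5: register job_C */14 -> active={job_C:*/14}
Op 6: register job_A */17 -> active={job_A:*/17, job_C:*/14}
Op 7: unregister job_A -> active={job_C:*/14}
Op 8: register job_B */10 -> active={job_B:*/10, job_C:*/14}
Op 9: register job_D */16 -> active={job_B:*/10, job_C:*/14, job_D:*/16}
Op 10: register job_B */18 -> active={job_B:*/18, job_C:*/14, job_D:*/16}
  job_B: interval 18, next fire after T=160 is 162
  job_C: interval 14, next fire after T=160 is 168
  job_D: interval 16, next fire after T=160 is 176
Earliest fire time = 162 (job job_B)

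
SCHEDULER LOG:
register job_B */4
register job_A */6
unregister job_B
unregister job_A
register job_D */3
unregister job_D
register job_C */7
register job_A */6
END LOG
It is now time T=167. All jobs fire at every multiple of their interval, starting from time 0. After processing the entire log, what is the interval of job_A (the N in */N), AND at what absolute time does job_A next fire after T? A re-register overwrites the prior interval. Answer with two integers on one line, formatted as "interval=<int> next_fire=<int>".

Op 1: register job_B */4 -> active={job_B:*/4}
Op 2: register job_A */6 -> active={job_A:*/6, job_B:*/4}
Op 3: unregister job_B -> active={job_A:*/6}
Op 4: unregister job_A -> active={}
Op 5: register job_D */3 -> active={job_D:*/3}
Op 6: unregister job_D -> active={}
Op 7: register job_C */7 -> active={job_C:*/7}
Op 8: register job_A */6 -> active={job_A:*/6, job_C:*/7}
Final interval of job_A = 6
Next fire of job_A after T=167: (167//6+1)*6 = 168

Answer: interval=6 next_fire=168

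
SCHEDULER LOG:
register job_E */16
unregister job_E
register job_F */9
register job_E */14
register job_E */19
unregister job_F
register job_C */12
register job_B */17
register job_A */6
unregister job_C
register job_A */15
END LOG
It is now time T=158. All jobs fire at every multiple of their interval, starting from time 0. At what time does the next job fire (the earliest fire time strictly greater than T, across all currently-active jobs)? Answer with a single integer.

Answer: 165

Derivation:
Op 1: register job_E */16 -> active={job_E:*/16}
Op 2: unregister job_E -> active={}
Op 3: register job_F */9 -> active={job_F:*/9}
Op 4: register job_E */14 -> active={job_E:*/14, job_F:*/9}
Op 5: register job_E */19 -> active={job_E:*/19, job_F:*/9}
Op 6: unregister job_F -> active={job_E:*/19}
Op 7: register job_C */12 -> active={job_C:*/12, job_E:*/19}
Op 8: register job_B */17 -> active={job_B:*/17, job_C:*/12, job_E:*/19}
Op 9: register job_A */6 -> active={job_A:*/6, job_B:*/17, job_C:*/12, job_E:*/19}
Op 10: unregister job_C -> active={job_A:*/6, job_B:*/17, job_E:*/19}
Op 11: register job_A */15 -> active={job_A:*/15, job_B:*/17, job_E:*/19}
  job_A: interval 15, next fire after T=158 is 165
  job_B: interval 17, next fire after T=158 is 170
  job_E: interval 19, next fire after T=158 is 171
Earliest fire time = 165 (job job_A)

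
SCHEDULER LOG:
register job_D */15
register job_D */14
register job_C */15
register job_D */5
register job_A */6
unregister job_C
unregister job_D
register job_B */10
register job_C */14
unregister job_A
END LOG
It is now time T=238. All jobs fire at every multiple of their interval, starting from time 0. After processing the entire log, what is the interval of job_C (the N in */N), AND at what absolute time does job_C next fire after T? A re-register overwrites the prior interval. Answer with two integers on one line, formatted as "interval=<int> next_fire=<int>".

Answer: interval=14 next_fire=252

Derivation:
Op 1: register job_D */15 -> active={job_D:*/15}
Op 2: register job_D */14 -> active={job_D:*/14}
Op 3: register job_C */15 -> active={job_C:*/15, job_D:*/14}
Op 4: register job_D */5 -> active={job_C:*/15, job_D:*/5}
Op 5: register job_A */6 -> active={job_A:*/6, job_C:*/15, job_D:*/5}
Op 6: unregister job_C -> active={job_A:*/6, job_D:*/5}
Op 7: unregister job_D -> active={job_A:*/6}
Op 8: register job_B */10 -> active={job_A:*/6, job_B:*/10}
Op 9: register job_C */14 -> active={job_A:*/6, job_B:*/10, job_C:*/14}
Op 10: unregister job_A -> active={job_B:*/10, job_C:*/14}
Final interval of job_C = 14
Next fire of job_C after T=238: (238//14+1)*14 = 252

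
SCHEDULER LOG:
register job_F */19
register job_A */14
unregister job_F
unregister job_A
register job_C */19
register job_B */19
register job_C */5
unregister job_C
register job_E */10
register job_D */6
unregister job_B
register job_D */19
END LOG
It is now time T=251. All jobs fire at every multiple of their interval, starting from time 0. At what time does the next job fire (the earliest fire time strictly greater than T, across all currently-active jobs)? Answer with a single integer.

Op 1: register job_F */19 -> active={job_F:*/19}
Op 2: register job_A */14 -> active={job_A:*/14, job_F:*/19}
Op 3: unregister job_F -> active={job_A:*/14}
Op 4: unregister job_A -> active={}
Op 5: register job_C */19 -> active={job_C:*/19}
Op 6: register job_B */19 -> active={job_B:*/19, job_C:*/19}
Op 7: register job_C */5 -> active={job_B:*/19, job_C:*/5}
Op 8: unregister job_C -> active={job_B:*/19}
Op 9: register job_E */10 -> active={job_B:*/19, job_E:*/10}
Op 10: register job_D */6 -> active={job_B:*/19, job_D:*/6, job_E:*/10}
Op 11: unregister job_B -> active={job_D:*/6, job_E:*/10}
Op 12: register job_D */19 -> active={job_D:*/19, job_E:*/10}
  job_D: interval 19, next fire after T=251 is 266
  job_E: interval 10, next fire after T=251 is 260
Earliest fire time = 260 (job job_E)

Answer: 260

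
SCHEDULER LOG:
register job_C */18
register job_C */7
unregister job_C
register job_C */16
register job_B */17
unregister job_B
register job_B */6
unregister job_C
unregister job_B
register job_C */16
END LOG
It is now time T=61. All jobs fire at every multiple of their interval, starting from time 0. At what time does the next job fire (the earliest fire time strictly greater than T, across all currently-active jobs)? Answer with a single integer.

Op 1: register job_C */18 -> active={job_C:*/18}
Op 2: register job_C */7 -> active={job_C:*/7}
Op 3: unregister job_C -> active={}
Op 4: register job_C */16 -> active={job_C:*/16}
Op 5: register job_B */17 -> active={job_B:*/17, job_C:*/16}
Op 6: unregister job_B -> active={job_C:*/16}
Op 7: register job_B */6 -> active={job_B:*/6, job_C:*/16}
Op 8: unregister job_C -> active={job_B:*/6}
Op 9: unregister job_B -> active={}
Op 10: register job_C */16 -> active={job_C:*/16}
  job_C: interval 16, next fire after T=61 is 64
Earliest fire time = 64 (job job_C)

Answer: 64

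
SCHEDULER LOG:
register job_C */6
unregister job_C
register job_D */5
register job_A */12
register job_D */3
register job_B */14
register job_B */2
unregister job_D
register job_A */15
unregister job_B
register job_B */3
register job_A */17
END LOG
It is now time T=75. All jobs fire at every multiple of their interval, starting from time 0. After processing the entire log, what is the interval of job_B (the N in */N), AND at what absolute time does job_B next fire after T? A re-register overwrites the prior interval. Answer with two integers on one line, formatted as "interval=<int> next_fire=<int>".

Op 1: register job_C */6 -> active={job_C:*/6}
Op 2: unregister job_C -> active={}
Op 3: register job_D */5 -> active={job_D:*/5}
Op 4: register job_A */12 -> active={job_A:*/12, job_D:*/5}
Op 5: register job_D */3 -> active={job_A:*/12, job_D:*/3}
Op 6: register job_B */14 -> active={job_A:*/12, job_B:*/14, job_D:*/3}
Op 7: register job_B */2 -> active={job_A:*/12, job_B:*/2, job_D:*/3}
Op 8: unregister job_D -> active={job_A:*/12, job_B:*/2}
Op 9: register job_A */15 -> active={job_A:*/15, job_B:*/2}
Op 10: unregister job_B -> active={job_A:*/15}
Op 11: register job_B */3 -> active={job_A:*/15, job_B:*/3}
Op 12: register job_A */17 -> active={job_A:*/17, job_B:*/3}
Final interval of job_B = 3
Next fire of job_B after T=75: (75//3+1)*3 = 78

Answer: interval=3 next_fire=78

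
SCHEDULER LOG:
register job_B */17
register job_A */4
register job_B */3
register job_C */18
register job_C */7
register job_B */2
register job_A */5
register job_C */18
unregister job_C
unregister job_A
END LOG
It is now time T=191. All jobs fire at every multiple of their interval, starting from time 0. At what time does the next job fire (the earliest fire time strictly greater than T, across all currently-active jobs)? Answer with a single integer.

Op 1: register job_B */17 -> active={job_B:*/17}
Op 2: register job_A */4 -> active={job_A:*/4, job_B:*/17}
Op 3: register job_B */3 -> active={job_A:*/4, job_B:*/3}
Op 4: register job_C */18 -> active={job_A:*/4, job_B:*/3, job_C:*/18}
Op 5: register job_C */7 -> active={job_A:*/4, job_B:*/3, job_C:*/7}
Op 6: register job_B */2 -> active={job_A:*/4, job_B:*/2, job_C:*/7}
Op 7: register job_A */5 -> active={job_A:*/5, job_B:*/2, job_C:*/7}
Op 8: register job_C */18 -> active={job_A:*/5, job_B:*/2, job_C:*/18}
Op 9: unregister job_C -> active={job_A:*/5, job_B:*/2}
Op 10: unregister job_A -> active={job_B:*/2}
  job_B: interval 2, next fire after T=191 is 192
Earliest fire time = 192 (job job_B)

Answer: 192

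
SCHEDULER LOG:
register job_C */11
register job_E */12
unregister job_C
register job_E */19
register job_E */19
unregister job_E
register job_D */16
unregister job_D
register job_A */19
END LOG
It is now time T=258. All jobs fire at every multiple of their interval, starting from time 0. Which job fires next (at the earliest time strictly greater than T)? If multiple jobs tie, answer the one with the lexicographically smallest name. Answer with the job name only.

Answer: job_A

Derivation:
Op 1: register job_C */11 -> active={job_C:*/11}
Op 2: register job_E */12 -> active={job_C:*/11, job_E:*/12}
Op 3: unregister job_C -> active={job_E:*/12}
Op 4: register job_E */19 -> active={job_E:*/19}
Op 5: register job_E */19 -> active={job_E:*/19}
Op 6: unregister job_E -> active={}
Op 7: register job_D */16 -> active={job_D:*/16}
Op 8: unregister job_D -> active={}
Op 9: register job_A */19 -> active={job_A:*/19}
  job_A: interval 19, next fire after T=258 is 266
Earliest = 266, winner (lex tiebreak) = job_A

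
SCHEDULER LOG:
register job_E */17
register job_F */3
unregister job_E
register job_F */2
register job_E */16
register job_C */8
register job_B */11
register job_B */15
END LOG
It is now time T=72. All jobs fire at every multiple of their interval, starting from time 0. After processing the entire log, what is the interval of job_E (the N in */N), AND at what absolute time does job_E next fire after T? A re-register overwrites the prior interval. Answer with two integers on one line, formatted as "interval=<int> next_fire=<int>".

Answer: interval=16 next_fire=80

Derivation:
Op 1: register job_E */17 -> active={job_E:*/17}
Op 2: register job_F */3 -> active={job_E:*/17, job_F:*/3}
Op 3: unregister job_E -> active={job_F:*/3}
Op 4: register job_F */2 -> active={job_F:*/2}
Op 5: register job_E */16 -> active={job_E:*/16, job_F:*/2}
Op 6: register job_C */8 -> active={job_C:*/8, job_E:*/16, job_F:*/2}
Op 7: register job_B */11 -> active={job_B:*/11, job_C:*/8, job_E:*/16, job_F:*/2}
Op 8: register job_B */15 -> active={job_B:*/15, job_C:*/8, job_E:*/16, job_F:*/2}
Final interval of job_E = 16
Next fire of job_E after T=72: (72//16+1)*16 = 80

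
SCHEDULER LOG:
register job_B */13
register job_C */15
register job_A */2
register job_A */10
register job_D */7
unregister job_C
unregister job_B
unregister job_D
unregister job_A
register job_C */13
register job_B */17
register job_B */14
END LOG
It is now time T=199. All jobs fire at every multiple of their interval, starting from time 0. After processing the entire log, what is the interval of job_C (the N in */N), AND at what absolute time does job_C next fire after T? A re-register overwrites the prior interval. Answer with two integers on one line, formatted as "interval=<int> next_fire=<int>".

Answer: interval=13 next_fire=208

Derivation:
Op 1: register job_B */13 -> active={job_B:*/13}
Op 2: register job_C */15 -> active={job_B:*/13, job_C:*/15}
Op 3: register job_A */2 -> active={job_A:*/2, job_B:*/13, job_C:*/15}
Op 4: register job_A */10 -> active={job_A:*/10, job_B:*/13, job_C:*/15}
Op 5: register job_D */7 -> active={job_A:*/10, job_B:*/13, job_C:*/15, job_D:*/7}
Op 6: unregister job_C -> active={job_A:*/10, job_B:*/13, job_D:*/7}
Op 7: unregister job_B -> active={job_A:*/10, job_D:*/7}
Op 8: unregister job_D -> active={job_A:*/10}
Op 9: unregister job_A -> active={}
Op 10: register job_C */13 -> active={job_C:*/13}
Op 11: register job_B */17 -> active={job_B:*/17, job_C:*/13}
Op 12: register job_B */14 -> active={job_B:*/14, job_C:*/13}
Final interval of job_C = 13
Next fire of job_C after T=199: (199//13+1)*13 = 208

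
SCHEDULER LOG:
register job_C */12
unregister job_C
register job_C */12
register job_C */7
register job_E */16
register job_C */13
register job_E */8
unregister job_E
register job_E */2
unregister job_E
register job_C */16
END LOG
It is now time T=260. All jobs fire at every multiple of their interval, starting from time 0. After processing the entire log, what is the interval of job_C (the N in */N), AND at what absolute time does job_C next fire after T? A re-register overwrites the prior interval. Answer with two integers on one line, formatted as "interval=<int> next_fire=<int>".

Op 1: register job_C */12 -> active={job_C:*/12}
Op 2: unregister job_C -> active={}
Op 3: register job_C */12 -> active={job_C:*/12}
Op 4: register job_C */7 -> active={job_C:*/7}
Op 5: register job_E */16 -> active={job_C:*/7, job_E:*/16}
Op 6: register job_C */13 -> active={job_C:*/13, job_E:*/16}
Op 7: register job_E */8 -> active={job_C:*/13, job_E:*/8}
Op 8: unregister job_E -> active={job_C:*/13}
Op 9: register job_E */2 -> active={job_C:*/13, job_E:*/2}
Op 10: unregister job_E -> active={job_C:*/13}
Op 11: register job_C */16 -> active={job_C:*/16}
Final interval of job_C = 16
Next fire of job_C after T=260: (260//16+1)*16 = 272

Answer: interval=16 next_fire=272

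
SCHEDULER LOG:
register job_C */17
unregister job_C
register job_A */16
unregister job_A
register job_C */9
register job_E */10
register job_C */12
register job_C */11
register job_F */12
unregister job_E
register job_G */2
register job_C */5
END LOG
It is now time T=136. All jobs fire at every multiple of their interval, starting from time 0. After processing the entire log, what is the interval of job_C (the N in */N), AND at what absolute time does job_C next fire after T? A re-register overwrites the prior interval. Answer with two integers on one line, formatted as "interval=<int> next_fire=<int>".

Answer: interval=5 next_fire=140

Derivation:
Op 1: register job_C */17 -> active={job_C:*/17}
Op 2: unregister job_C -> active={}
Op 3: register job_A */16 -> active={job_A:*/16}
Op 4: unregister job_A -> active={}
Op 5: register job_C */9 -> active={job_C:*/9}
Op 6: register job_E */10 -> active={job_C:*/9, job_E:*/10}
Op 7: register job_C */12 -> active={job_C:*/12, job_E:*/10}
Op 8: register job_C */11 -> active={job_C:*/11, job_E:*/10}
Op 9: register job_F */12 -> active={job_C:*/11, job_E:*/10, job_F:*/12}
Op 10: unregister job_E -> active={job_C:*/11, job_F:*/12}
Op 11: register job_G */2 -> active={job_C:*/11, job_F:*/12, job_G:*/2}
Op 12: register job_C */5 -> active={job_C:*/5, job_F:*/12, job_G:*/2}
Final interval of job_C = 5
Next fire of job_C after T=136: (136//5+1)*5 = 140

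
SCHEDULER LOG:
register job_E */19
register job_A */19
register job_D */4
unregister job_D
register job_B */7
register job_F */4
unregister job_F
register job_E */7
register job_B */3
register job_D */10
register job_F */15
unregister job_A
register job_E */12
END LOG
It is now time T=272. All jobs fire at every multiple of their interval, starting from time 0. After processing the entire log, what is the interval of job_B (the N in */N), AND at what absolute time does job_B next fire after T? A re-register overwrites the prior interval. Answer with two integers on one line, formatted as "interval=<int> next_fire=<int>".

Op 1: register job_E */19 -> active={job_E:*/19}
Op 2: register job_A */19 -> active={job_A:*/19, job_E:*/19}
Op 3: register job_D */4 -> active={job_A:*/19, job_D:*/4, job_E:*/19}
Op 4: unregister job_D -> active={job_A:*/19, job_E:*/19}
Op 5: register job_B */7 -> active={job_A:*/19, job_B:*/7, job_E:*/19}
Op 6: register job_F */4 -> active={job_A:*/19, job_B:*/7, job_E:*/19, job_F:*/4}
Op 7: unregister job_F -> active={job_A:*/19, job_B:*/7, job_E:*/19}
Op 8: register job_E */7 -> active={job_A:*/19, job_B:*/7, job_E:*/7}
Op 9: register job_B */3 -> active={job_A:*/19, job_B:*/3, job_E:*/7}
Op 10: register job_D */10 -> active={job_A:*/19, job_B:*/3, job_D:*/10, job_E:*/7}
Op 11: register job_F */15 -> active={job_A:*/19, job_B:*/3, job_D:*/10, job_E:*/7, job_F:*/15}
Op 12: unregister job_A -> active={job_B:*/3, job_D:*/10, job_E:*/7, job_F:*/15}
Op 13: register job_E */12 -> active={job_B:*/3, job_D:*/10, job_E:*/12, job_F:*/15}
Final interval of job_B = 3
Next fire of job_B after T=272: (272//3+1)*3 = 273

Answer: interval=3 next_fire=273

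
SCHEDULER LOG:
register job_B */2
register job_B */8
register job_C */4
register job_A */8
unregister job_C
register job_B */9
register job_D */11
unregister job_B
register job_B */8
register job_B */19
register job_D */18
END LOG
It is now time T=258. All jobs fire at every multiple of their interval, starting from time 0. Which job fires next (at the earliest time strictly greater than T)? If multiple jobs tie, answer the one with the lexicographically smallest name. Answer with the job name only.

Op 1: register job_B */2 -> active={job_B:*/2}
Op 2: register job_B */8 -> active={job_B:*/8}
Op 3: register job_C */4 -> active={job_B:*/8, job_C:*/4}
Op 4: register job_A */8 -> active={job_A:*/8, job_B:*/8, job_C:*/4}
Op 5: unregister job_C -> active={job_A:*/8, job_B:*/8}
Op 6: register job_B */9 -> active={job_A:*/8, job_B:*/9}
Op 7: register job_D */11 -> active={job_A:*/8, job_B:*/9, job_D:*/11}
Op 8: unregister job_B -> active={job_A:*/8, job_D:*/11}
Op 9: register job_B */8 -> active={job_A:*/8, job_B:*/8, job_D:*/11}
Op 10: register job_B */19 -> active={job_A:*/8, job_B:*/19, job_D:*/11}
Op 11: register job_D */18 -> active={job_A:*/8, job_B:*/19, job_D:*/18}
  job_A: interval 8, next fire after T=258 is 264
  job_B: interval 19, next fire after T=258 is 266
  job_D: interval 18, next fire after T=258 is 270
Earliest = 264, winner (lex tiebreak) = job_A

Answer: job_A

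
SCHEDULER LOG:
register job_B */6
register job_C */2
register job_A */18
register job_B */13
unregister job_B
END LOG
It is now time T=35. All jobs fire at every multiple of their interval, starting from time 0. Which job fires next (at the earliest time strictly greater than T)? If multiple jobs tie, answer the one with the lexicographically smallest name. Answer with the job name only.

Answer: job_A

Derivation:
Op 1: register job_B */6 -> active={job_B:*/6}
Op 2: register job_C */2 -> active={job_B:*/6, job_C:*/2}
Op 3: register job_A */18 -> active={job_A:*/18, job_B:*/6, job_C:*/2}
Op 4: register job_B */13 -> active={job_A:*/18, job_B:*/13, job_C:*/2}
Op 5: unregister job_B -> active={job_A:*/18, job_C:*/2}
  job_A: interval 18, next fire after T=35 is 36
  job_C: interval 2, next fire after T=35 is 36
Earliest = 36, winner (lex tiebreak) = job_A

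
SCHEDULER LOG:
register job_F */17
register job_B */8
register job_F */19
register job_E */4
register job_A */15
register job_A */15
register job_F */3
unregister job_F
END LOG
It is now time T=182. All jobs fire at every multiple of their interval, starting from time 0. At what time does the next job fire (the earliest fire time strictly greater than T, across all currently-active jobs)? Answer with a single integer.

Op 1: register job_F */17 -> active={job_F:*/17}
Op 2: register job_B */8 -> active={job_B:*/8, job_F:*/17}
Op 3: register job_F */19 -> active={job_B:*/8, job_F:*/19}
Op 4: register job_E */4 -> active={job_B:*/8, job_E:*/4, job_F:*/19}
Op 5: register job_A */15 -> active={job_A:*/15, job_B:*/8, job_E:*/4, job_F:*/19}
Op 6: register job_A */15 -> active={job_A:*/15, job_B:*/8, job_E:*/4, job_F:*/19}
Op 7: register job_F */3 -> active={job_A:*/15, job_B:*/8, job_E:*/4, job_F:*/3}
Op 8: unregister job_F -> active={job_A:*/15, job_B:*/8, job_E:*/4}
  job_A: interval 15, next fire after T=182 is 195
  job_B: interval 8, next fire after T=182 is 184
  job_E: interval 4, next fire after T=182 is 184
Earliest fire time = 184 (job job_B)

Answer: 184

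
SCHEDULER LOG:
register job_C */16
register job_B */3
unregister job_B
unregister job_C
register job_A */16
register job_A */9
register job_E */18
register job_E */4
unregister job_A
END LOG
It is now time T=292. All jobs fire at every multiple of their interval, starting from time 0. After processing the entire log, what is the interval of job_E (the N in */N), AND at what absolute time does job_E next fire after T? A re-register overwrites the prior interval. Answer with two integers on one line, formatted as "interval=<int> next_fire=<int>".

Answer: interval=4 next_fire=296

Derivation:
Op 1: register job_C */16 -> active={job_C:*/16}
Op 2: register job_B */3 -> active={job_B:*/3, job_C:*/16}
Op 3: unregister job_B -> active={job_C:*/16}
Op 4: unregister job_C -> active={}
Op 5: register job_A */16 -> active={job_A:*/16}
Op 6: register job_A */9 -> active={job_A:*/9}
Op 7: register job_E */18 -> active={job_A:*/9, job_E:*/18}
Op 8: register job_E */4 -> active={job_A:*/9, job_E:*/4}
Op 9: unregister job_A -> active={job_E:*/4}
Final interval of job_E = 4
Next fire of job_E after T=292: (292//4+1)*4 = 296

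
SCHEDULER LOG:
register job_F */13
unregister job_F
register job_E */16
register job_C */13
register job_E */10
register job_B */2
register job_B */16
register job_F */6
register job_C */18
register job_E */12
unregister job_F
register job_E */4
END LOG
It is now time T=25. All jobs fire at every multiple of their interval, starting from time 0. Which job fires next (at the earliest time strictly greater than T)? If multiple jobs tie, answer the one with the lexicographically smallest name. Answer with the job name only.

Answer: job_E

Derivation:
Op 1: register job_F */13 -> active={job_F:*/13}
Op 2: unregister job_F -> active={}
Op 3: register job_E */16 -> active={job_E:*/16}
Op 4: register job_C */13 -> active={job_C:*/13, job_E:*/16}
Op 5: register job_E */10 -> active={job_C:*/13, job_E:*/10}
Op 6: register job_B */2 -> active={job_B:*/2, job_C:*/13, job_E:*/10}
Op 7: register job_B */16 -> active={job_B:*/16, job_C:*/13, job_E:*/10}
Op 8: register job_F */6 -> active={job_B:*/16, job_C:*/13, job_E:*/10, job_F:*/6}
Op 9: register job_C */18 -> active={job_B:*/16, job_C:*/18, job_E:*/10, job_F:*/6}
Op 10: register job_E */12 -> active={job_B:*/16, job_C:*/18, job_E:*/12, job_F:*/6}
Op 11: unregister job_F -> active={job_B:*/16, job_C:*/18, job_E:*/12}
Op 12: register job_E */4 -> active={job_B:*/16, job_C:*/18, job_E:*/4}
  job_B: interval 16, next fire after T=25 is 32
  job_C: interval 18, next fire after T=25 is 36
  job_E: interval 4, next fire after T=25 is 28
Earliest = 28, winner (lex tiebreak) = job_E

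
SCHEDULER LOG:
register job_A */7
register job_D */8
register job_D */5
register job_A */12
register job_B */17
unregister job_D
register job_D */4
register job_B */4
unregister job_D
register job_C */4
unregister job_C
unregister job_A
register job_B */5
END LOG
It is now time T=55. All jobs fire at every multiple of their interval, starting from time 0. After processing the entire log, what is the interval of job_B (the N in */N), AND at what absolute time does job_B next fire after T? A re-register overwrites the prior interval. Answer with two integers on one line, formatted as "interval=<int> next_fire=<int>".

Op 1: register job_A */7 -> active={job_A:*/7}
Op 2: register job_D */8 -> active={job_A:*/7, job_D:*/8}
Op 3: register job_D */5 -> active={job_A:*/7, job_D:*/5}
Op 4: register job_A */12 -> active={job_A:*/12, job_D:*/5}
Op 5: register job_B */17 -> active={job_A:*/12, job_B:*/17, job_D:*/5}
Op 6: unregister job_D -> active={job_A:*/12, job_B:*/17}
Op 7: register job_D */4 -> active={job_A:*/12, job_B:*/17, job_D:*/4}
Op 8: register job_B */4 -> active={job_A:*/12, job_B:*/4, job_D:*/4}
Op 9: unregister job_D -> active={job_A:*/12, job_B:*/4}
Op 10: register job_C */4 -> active={job_A:*/12, job_B:*/4, job_C:*/4}
Op 11: unregister job_C -> active={job_A:*/12, job_B:*/4}
Op 12: unregister job_A -> active={job_B:*/4}
Op 13: register job_B */5 -> active={job_B:*/5}
Final interval of job_B = 5
Next fire of job_B after T=55: (55//5+1)*5 = 60

Answer: interval=5 next_fire=60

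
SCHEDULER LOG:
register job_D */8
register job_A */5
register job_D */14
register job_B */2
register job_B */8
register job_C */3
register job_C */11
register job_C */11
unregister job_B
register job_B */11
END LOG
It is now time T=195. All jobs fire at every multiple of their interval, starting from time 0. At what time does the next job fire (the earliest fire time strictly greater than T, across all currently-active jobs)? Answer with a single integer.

Op 1: register job_D */8 -> active={job_D:*/8}
Op 2: register job_A */5 -> active={job_A:*/5, job_D:*/8}
Op 3: register job_D */14 -> active={job_A:*/5, job_D:*/14}
Op 4: register job_B */2 -> active={job_A:*/5, job_B:*/2, job_D:*/14}
Op 5: register job_B */8 -> active={job_A:*/5, job_B:*/8, job_D:*/14}
Op 6: register job_C */3 -> active={job_A:*/5, job_B:*/8, job_C:*/3, job_D:*/14}
Op 7: register job_C */11 -> active={job_A:*/5, job_B:*/8, job_C:*/11, job_D:*/14}
Op 8: register job_C */11 -> active={job_A:*/5, job_B:*/8, job_C:*/11, job_D:*/14}
Op 9: unregister job_B -> active={job_A:*/5, job_C:*/11, job_D:*/14}
Op 10: register job_B */11 -> active={job_A:*/5, job_B:*/11, job_C:*/11, job_D:*/14}
  job_A: interval 5, next fire after T=195 is 200
  job_B: interval 11, next fire after T=195 is 198
  job_C: interval 11, next fire after T=195 is 198
  job_D: interval 14, next fire after T=195 is 196
Earliest fire time = 196 (job job_D)

Answer: 196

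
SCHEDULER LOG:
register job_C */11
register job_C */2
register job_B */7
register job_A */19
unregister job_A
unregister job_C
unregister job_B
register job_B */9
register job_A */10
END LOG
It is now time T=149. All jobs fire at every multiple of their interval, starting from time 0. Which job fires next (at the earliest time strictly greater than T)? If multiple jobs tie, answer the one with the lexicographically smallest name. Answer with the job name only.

Answer: job_A

Derivation:
Op 1: register job_C */11 -> active={job_C:*/11}
Op 2: register job_C */2 -> active={job_C:*/2}
Op 3: register job_B */7 -> active={job_B:*/7, job_C:*/2}
Op 4: register job_A */19 -> active={job_A:*/19, job_B:*/7, job_C:*/2}
Op 5: unregister job_A -> active={job_B:*/7, job_C:*/2}
Op 6: unregister job_C -> active={job_B:*/7}
Op 7: unregister job_B -> active={}
Op 8: register job_B */9 -> active={job_B:*/9}
Op 9: register job_A */10 -> active={job_A:*/10, job_B:*/9}
  job_A: interval 10, next fire after T=149 is 150
  job_B: interval 9, next fire after T=149 is 153
Earliest = 150, winner (lex tiebreak) = job_A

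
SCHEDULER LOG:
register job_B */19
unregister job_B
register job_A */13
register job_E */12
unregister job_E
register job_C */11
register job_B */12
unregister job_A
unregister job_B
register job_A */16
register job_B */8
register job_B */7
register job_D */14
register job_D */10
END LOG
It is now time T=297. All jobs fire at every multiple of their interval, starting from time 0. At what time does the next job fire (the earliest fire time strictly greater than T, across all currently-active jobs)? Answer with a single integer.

Op 1: register job_B */19 -> active={job_B:*/19}
Op 2: unregister job_B -> active={}
Op 3: register job_A */13 -> active={job_A:*/13}
Op 4: register job_E */12 -> active={job_A:*/13, job_E:*/12}
Op 5: unregister job_E -> active={job_A:*/13}
Op 6: register job_C */11 -> active={job_A:*/13, job_C:*/11}
Op 7: register job_B */12 -> active={job_A:*/13, job_B:*/12, job_C:*/11}
Op 8: unregister job_A -> active={job_B:*/12, job_C:*/11}
Op 9: unregister job_B -> active={job_C:*/11}
Op 10: register job_A */16 -> active={job_A:*/16, job_C:*/11}
Op 11: register job_B */8 -> active={job_A:*/16, job_B:*/8, job_C:*/11}
Op 12: register job_B */7 -> active={job_A:*/16, job_B:*/7, job_C:*/11}
Op 13: register job_D */14 -> active={job_A:*/16, job_B:*/7, job_C:*/11, job_D:*/14}
Op 14: register job_D */10 -> active={job_A:*/16, job_B:*/7, job_C:*/11, job_D:*/10}
  job_A: interval 16, next fire after T=297 is 304
  job_B: interval 7, next fire after T=297 is 301
  job_C: interval 11, next fire after T=297 is 308
  job_D: interval 10, next fire after T=297 is 300
Earliest fire time = 300 (job job_D)

Answer: 300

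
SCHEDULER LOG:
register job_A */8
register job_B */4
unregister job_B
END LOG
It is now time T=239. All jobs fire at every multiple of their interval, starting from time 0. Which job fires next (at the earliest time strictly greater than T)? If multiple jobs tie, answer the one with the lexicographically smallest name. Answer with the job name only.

Op 1: register job_A */8 -> active={job_A:*/8}
Op 2: register job_B */4 -> active={job_A:*/8, job_B:*/4}
Op 3: unregister job_B -> active={job_A:*/8}
  job_A: interval 8, next fire after T=239 is 240
Earliest = 240, winner (lex tiebreak) = job_A

Answer: job_A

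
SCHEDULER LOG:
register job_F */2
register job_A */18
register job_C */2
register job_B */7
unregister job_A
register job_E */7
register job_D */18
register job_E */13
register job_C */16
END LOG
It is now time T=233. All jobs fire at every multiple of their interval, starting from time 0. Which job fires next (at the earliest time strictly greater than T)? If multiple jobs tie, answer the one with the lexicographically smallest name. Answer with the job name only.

Op 1: register job_F */2 -> active={job_F:*/2}
Op 2: register job_A */18 -> active={job_A:*/18, job_F:*/2}
Op 3: register job_C */2 -> active={job_A:*/18, job_C:*/2, job_F:*/2}
Op 4: register job_B */7 -> active={job_A:*/18, job_B:*/7, job_C:*/2, job_F:*/2}
Op 5: unregister job_A -> active={job_B:*/7, job_C:*/2, job_F:*/2}
Op 6: register job_E */7 -> active={job_B:*/7, job_C:*/2, job_E:*/7, job_F:*/2}
Op 7: register job_D */18 -> active={job_B:*/7, job_C:*/2, job_D:*/18, job_E:*/7, job_F:*/2}
Op 8: register job_E */13 -> active={job_B:*/7, job_C:*/2, job_D:*/18, job_E:*/13, job_F:*/2}
Op 9: register job_C */16 -> active={job_B:*/7, job_C:*/16, job_D:*/18, job_E:*/13, job_F:*/2}
  job_B: interval 7, next fire after T=233 is 238
  job_C: interval 16, next fire after T=233 is 240
  job_D: interval 18, next fire after T=233 is 234
  job_E: interval 13, next fire after T=233 is 234
  job_F: interval 2, next fire after T=233 is 234
Earliest = 234, winner (lex tiebreak) = job_D

Answer: job_D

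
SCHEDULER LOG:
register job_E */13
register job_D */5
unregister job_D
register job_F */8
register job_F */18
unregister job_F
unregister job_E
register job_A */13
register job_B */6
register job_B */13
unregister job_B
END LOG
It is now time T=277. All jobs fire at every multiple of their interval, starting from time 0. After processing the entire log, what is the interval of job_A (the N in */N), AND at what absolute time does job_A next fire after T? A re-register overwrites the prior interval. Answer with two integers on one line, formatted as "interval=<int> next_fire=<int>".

Answer: interval=13 next_fire=286

Derivation:
Op 1: register job_E */13 -> active={job_E:*/13}
Op 2: register job_D */5 -> active={job_D:*/5, job_E:*/13}
Op 3: unregister job_D -> active={job_E:*/13}
Op 4: register job_F */8 -> active={job_E:*/13, job_F:*/8}
Op 5: register job_F */18 -> active={job_E:*/13, job_F:*/18}
Op 6: unregister job_F -> active={job_E:*/13}
Op 7: unregister job_E -> active={}
Op 8: register job_A */13 -> active={job_A:*/13}
Op 9: register job_B */6 -> active={job_A:*/13, job_B:*/6}
Op 10: register job_B */13 -> active={job_A:*/13, job_B:*/13}
Op 11: unregister job_B -> active={job_A:*/13}
Final interval of job_A = 13
Next fire of job_A after T=277: (277//13+1)*13 = 286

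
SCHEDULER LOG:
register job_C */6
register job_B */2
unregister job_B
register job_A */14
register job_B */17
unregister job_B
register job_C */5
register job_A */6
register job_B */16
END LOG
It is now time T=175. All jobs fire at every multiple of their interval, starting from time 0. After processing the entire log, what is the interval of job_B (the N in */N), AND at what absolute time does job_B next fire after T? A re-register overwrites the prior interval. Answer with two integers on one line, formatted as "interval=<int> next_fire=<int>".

Op 1: register job_C */6 -> active={job_C:*/6}
Op 2: register job_B */2 -> active={job_B:*/2, job_C:*/6}
Op 3: unregister job_B -> active={job_C:*/6}
Op 4: register job_A */14 -> active={job_A:*/14, job_C:*/6}
Op 5: register job_B */17 -> active={job_A:*/14, job_B:*/17, job_C:*/6}
Op 6: unregister job_B -> active={job_A:*/14, job_C:*/6}
Op 7: register job_C */5 -> active={job_A:*/14, job_C:*/5}
Op 8: register job_A */6 -> active={job_A:*/6, job_C:*/5}
Op 9: register job_B */16 -> active={job_A:*/6, job_B:*/16, job_C:*/5}
Final interval of job_B = 16
Next fire of job_B after T=175: (175//16+1)*16 = 176

Answer: interval=16 next_fire=176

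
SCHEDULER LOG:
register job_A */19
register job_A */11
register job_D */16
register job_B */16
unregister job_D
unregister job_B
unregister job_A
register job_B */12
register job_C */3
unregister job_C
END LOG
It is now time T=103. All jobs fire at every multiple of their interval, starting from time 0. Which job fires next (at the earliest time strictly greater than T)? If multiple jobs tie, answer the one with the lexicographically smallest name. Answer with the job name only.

Answer: job_B

Derivation:
Op 1: register job_A */19 -> active={job_A:*/19}
Op 2: register job_A */11 -> active={job_A:*/11}
Op 3: register job_D */16 -> active={job_A:*/11, job_D:*/16}
Op 4: register job_B */16 -> active={job_A:*/11, job_B:*/16, job_D:*/16}
Op 5: unregister job_D -> active={job_A:*/11, job_B:*/16}
Op 6: unregister job_B -> active={job_A:*/11}
Op 7: unregister job_A -> active={}
Op 8: register job_B */12 -> active={job_B:*/12}
Op 9: register job_C */3 -> active={job_B:*/12, job_C:*/3}
Op 10: unregister job_C -> active={job_B:*/12}
  job_B: interval 12, next fire after T=103 is 108
Earliest = 108, winner (lex tiebreak) = job_B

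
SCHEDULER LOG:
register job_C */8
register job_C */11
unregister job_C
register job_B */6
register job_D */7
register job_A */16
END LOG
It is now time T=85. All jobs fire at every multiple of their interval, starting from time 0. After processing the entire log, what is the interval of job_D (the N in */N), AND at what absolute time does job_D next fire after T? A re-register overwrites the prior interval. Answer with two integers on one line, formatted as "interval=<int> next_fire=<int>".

Answer: interval=7 next_fire=91

Derivation:
Op 1: register job_C */8 -> active={job_C:*/8}
Op 2: register job_C */11 -> active={job_C:*/11}
Op 3: unregister job_C -> active={}
Op 4: register job_B */6 -> active={job_B:*/6}
Op 5: register job_D */7 -> active={job_B:*/6, job_D:*/7}
Op 6: register job_A */16 -> active={job_A:*/16, job_B:*/6, job_D:*/7}
Final interval of job_D = 7
Next fire of job_D after T=85: (85//7+1)*7 = 91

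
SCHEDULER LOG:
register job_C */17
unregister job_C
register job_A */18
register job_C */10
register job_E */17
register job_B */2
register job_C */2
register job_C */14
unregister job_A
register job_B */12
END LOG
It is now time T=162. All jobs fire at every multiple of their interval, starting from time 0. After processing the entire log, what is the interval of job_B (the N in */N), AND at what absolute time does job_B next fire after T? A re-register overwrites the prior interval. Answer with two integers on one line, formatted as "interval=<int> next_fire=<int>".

Answer: interval=12 next_fire=168

Derivation:
Op 1: register job_C */17 -> active={job_C:*/17}
Op 2: unregister job_C -> active={}
Op 3: register job_A */18 -> active={job_A:*/18}
Op 4: register job_C */10 -> active={job_A:*/18, job_C:*/10}
Op 5: register job_E */17 -> active={job_A:*/18, job_C:*/10, job_E:*/17}
Op 6: register job_B */2 -> active={job_A:*/18, job_B:*/2, job_C:*/10, job_E:*/17}
Op 7: register job_C */2 -> active={job_A:*/18, job_B:*/2, job_C:*/2, job_E:*/17}
Op 8: register job_C */14 -> active={job_A:*/18, job_B:*/2, job_C:*/14, job_E:*/17}
Op 9: unregister job_A -> active={job_B:*/2, job_C:*/14, job_E:*/17}
Op 10: register job_B */12 -> active={job_B:*/12, job_C:*/14, job_E:*/17}
Final interval of job_B = 12
Next fire of job_B after T=162: (162//12+1)*12 = 168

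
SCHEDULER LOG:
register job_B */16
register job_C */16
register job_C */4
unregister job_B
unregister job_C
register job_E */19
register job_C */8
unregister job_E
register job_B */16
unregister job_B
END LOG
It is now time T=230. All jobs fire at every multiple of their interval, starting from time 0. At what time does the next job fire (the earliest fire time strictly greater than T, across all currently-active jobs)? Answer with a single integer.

Op 1: register job_B */16 -> active={job_B:*/16}
Op 2: register job_C */16 -> active={job_B:*/16, job_C:*/16}
Op 3: register job_C */4 -> active={job_B:*/16, job_C:*/4}
Op 4: unregister job_B -> active={job_C:*/4}
Op 5: unregister job_C -> active={}
Op 6: register job_E */19 -> active={job_E:*/19}
Op 7: register job_C */8 -> active={job_C:*/8, job_E:*/19}
Op 8: unregister job_E -> active={job_C:*/8}
Op 9: register job_B */16 -> active={job_B:*/16, job_C:*/8}
Op 10: unregister job_B -> active={job_C:*/8}
  job_C: interval 8, next fire after T=230 is 232
Earliest fire time = 232 (job job_C)

Answer: 232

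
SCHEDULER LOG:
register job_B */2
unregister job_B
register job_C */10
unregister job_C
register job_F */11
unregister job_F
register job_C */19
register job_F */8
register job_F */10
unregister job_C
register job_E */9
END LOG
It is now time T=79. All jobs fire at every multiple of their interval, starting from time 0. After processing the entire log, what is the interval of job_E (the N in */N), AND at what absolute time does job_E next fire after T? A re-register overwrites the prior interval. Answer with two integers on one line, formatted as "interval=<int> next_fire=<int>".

Answer: interval=9 next_fire=81

Derivation:
Op 1: register job_B */2 -> active={job_B:*/2}
Op 2: unregister job_B -> active={}
Op 3: register job_C */10 -> active={job_C:*/10}
Op 4: unregister job_C -> active={}
Op 5: register job_F */11 -> active={job_F:*/11}
Op 6: unregister job_F -> active={}
Op 7: register job_C */19 -> active={job_C:*/19}
Op 8: register job_F */8 -> active={job_C:*/19, job_F:*/8}
Op 9: register job_F */10 -> active={job_C:*/19, job_F:*/10}
Op 10: unregister job_C -> active={job_F:*/10}
Op 11: register job_E */9 -> active={job_E:*/9, job_F:*/10}
Final interval of job_E = 9
Next fire of job_E after T=79: (79//9+1)*9 = 81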